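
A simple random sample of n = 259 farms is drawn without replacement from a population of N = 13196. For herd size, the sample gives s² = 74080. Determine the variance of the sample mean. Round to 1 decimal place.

Under SRS without replacement, Var(ȳ) = (1 − f)·s²/n with f = n/N = 259/13196 = 0.01962716.
Var(ȳ) = (1 − 0.01962716)·74080/259 = 0.98037284·286.02317 = 280.40934.

280.4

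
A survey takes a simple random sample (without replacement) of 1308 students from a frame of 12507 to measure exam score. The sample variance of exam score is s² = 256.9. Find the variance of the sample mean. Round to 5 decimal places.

0.17587

Under SRS without replacement, Var(ȳ) = (1 − f)·s²/n with f = n/N = 1308/12507 = 0.10458143.
Var(ȳ) = (1 − 0.10458143)·256.9/1308 = 0.89541857·0.19640673 = 0.17586623.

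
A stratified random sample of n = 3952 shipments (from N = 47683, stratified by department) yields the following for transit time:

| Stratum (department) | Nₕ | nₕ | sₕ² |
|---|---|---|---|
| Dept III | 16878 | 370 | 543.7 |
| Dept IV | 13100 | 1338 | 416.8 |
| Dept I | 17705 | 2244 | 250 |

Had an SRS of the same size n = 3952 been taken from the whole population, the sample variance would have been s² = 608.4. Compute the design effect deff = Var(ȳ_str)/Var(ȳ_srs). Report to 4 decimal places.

1.5199

Var(ȳ_str) = Σ Wₕ²(1−fₕ)sₕ²/nₕ with Wₕ = Nₕ/47683:
  Dept III: (16878/47683)²·(1−370/16878)·543.7/370 = 0.18007188
  Dept IV: (13100/47683)²·(1−1338/13100)·416.8/1338 = 0.021110422
  Dept I: (17705/47683)²·(1−2244/17705)·250/2244 = 0.013412926
  → Var(ȳ_str) = 0.21459523.
Var(ȳ_srs) = (1 − 3952/47683)·608.4/3952 = 0.1411881.
deff = 0.21459523 / 0.1411881 = 1.5199.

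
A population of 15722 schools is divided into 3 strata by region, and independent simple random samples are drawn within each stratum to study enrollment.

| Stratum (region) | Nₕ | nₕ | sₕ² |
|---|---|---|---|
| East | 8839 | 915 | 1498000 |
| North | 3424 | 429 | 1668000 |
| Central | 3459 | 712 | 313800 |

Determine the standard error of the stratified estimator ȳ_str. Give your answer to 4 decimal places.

25.3406

Var(ȳ_str) = Σₕ Wₕ²(1 − fₕ)sₕ²/nₕ with Wₕ = Nₕ/N, N = 15722.
East: Wₕ = 0.56220583; term = 0.56220583²·(1 − 0.10351850)·1498000/915 = 463.89825.
North: Wₕ = 0.21778400; term = 0.21778400²·(1 − 0.12529206)·1668000/429 = 161.3072.
Central: Wₕ = 0.22001018; term = 0.22001018²·(1 − 0.20583984)·313800/712 = 16.942074.
Sum = 642.14752.
SE = √(642.14752) = 25.3406.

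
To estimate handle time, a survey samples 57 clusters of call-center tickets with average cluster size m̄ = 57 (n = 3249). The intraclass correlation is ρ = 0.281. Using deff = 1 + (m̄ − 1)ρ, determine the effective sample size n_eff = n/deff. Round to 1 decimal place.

194.1

deff = 1 + (57 − 1)·0.281 = 1 + 15.736 = 16.736.
n_eff = 3249 / 16.736 = 194.1.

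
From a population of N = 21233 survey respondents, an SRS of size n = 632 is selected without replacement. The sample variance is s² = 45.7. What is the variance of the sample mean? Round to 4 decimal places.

0.0702

Under SRS without replacement, Var(ȳ) = (1 − f)·s²/n with f = n/N = 632/21233 = 0.02976499.
Var(ȳ) = (1 − 0.02976499)·45.7/632 = 0.97023501·0.072310127 = 0.070157816.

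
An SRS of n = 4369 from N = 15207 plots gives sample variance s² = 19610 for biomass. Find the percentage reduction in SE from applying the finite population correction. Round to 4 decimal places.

15.5786

f = n/N = 4369/15207 = 0.28730190.
SE_no-fpc = √(s²/n) = 2.1185942; SE_fpc = √((1−f)s²/n) = 1.7885479.
Ratio = √(1−f) = 0.84421449. Reduction = 100·(1 − 0.84421449) = 15.5786%.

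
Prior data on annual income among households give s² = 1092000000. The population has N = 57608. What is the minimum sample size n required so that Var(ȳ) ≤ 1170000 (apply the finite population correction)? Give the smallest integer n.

919

Without fpc, n₀ = s²/D = 1092000000/1170000 = 933.3333.
With fpc, (1 − n/N)·s²/n ≤ D requires n ≥ n₀/(1 + n₀/N) = 933.3333/(1 + 933.3333/57608) = 918.4530.
Rounding up, n = 919.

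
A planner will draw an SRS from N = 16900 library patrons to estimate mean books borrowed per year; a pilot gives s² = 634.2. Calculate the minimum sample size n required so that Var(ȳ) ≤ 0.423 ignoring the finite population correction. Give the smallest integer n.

1500

Without fpc, n₀ = s²/D = 634.2/0.423 = 1499.2908.
Rounding up, n = 1500.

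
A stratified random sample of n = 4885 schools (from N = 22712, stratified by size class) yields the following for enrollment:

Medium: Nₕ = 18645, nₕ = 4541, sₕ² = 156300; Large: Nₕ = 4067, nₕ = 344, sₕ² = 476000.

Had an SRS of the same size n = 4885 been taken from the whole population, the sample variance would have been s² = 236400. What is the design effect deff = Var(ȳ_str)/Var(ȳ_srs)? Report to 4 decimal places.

1.5312

Var(ȳ_str) = Σ Wₕ²(1−fₕ)sₕ²/nₕ with Wₕ = Nₕ/22712:
  Medium: (18645/22712)²·(1−4541/18645)·156300/4541 = 17.546941
  Large: (4067/22712)²·(1−344/4067)·476000/344 = 40.61673
  → Var(ȳ_str) = 58.163671.
Var(ȳ_srs) = (1 − 4885/22712)·236400/4885 = 37.984445.
deff = 58.163671 / 37.984445 = 1.5312.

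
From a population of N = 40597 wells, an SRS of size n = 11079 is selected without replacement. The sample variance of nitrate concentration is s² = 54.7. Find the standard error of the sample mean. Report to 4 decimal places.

Under SRS without replacement, Var(ȳ) = (1 − f)·s²/n with f = n/N = 11079/40597 = 0.27290194.
Var(ȳ) = (1 − 0.27290194)·54.7/11079 = 0.72709806·0.0049372687 = 0.0035898785.
SE(ȳ) = √(0.0035898785) = 0.0599.

0.0599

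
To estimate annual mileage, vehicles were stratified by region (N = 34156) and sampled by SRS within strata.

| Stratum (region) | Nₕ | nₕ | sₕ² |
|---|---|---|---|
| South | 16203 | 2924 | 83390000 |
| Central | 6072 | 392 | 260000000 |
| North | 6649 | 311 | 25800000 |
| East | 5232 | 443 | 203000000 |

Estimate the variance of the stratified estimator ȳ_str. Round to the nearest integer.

37706

Var(ȳ_str) = Σₕ Wₕ²(1 − fₕ)sₕ²/nₕ with Wₕ = Nₕ/N, N = 34156.
South: Wₕ = 0.47438225; term = 0.47438225²·(1 − 0.18046041)·83390000/2924 = 5259.7294.
Central: Wₕ = 0.17777257; term = 0.17777257²·(1 − 0.06455863)·260000000/392 = 19608.003.
North: Wₕ = 0.19466565; term = 0.19466565²·(1 − 0.04677395)·25800000/311 = 2996.6352.
East: Wₕ = 0.15317953; term = 0.15317953²·(1 − 0.08467125)·203000000/443 = 9841.717.
Sum = 37706.085.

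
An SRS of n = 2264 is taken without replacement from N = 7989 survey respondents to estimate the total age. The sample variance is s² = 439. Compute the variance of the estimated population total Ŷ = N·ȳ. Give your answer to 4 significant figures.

Var(Ŷ) = N²·Var(ȳ) = N²·(1 − n/N)·s²/n.
f = 2264/7989 = 0.28338966; Var(ȳ) = 0.71661034·439/2264 = 0.13895404.
Var(Ŷ) = 7989² · 0.13895404 = 8.8686195 × 10^6.

8.869 × 10^6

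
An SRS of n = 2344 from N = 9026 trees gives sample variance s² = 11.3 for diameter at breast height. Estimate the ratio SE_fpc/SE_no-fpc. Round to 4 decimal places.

0.8604

f = n/N = 2344/9026 = 0.25969422.
SE_no-fpc = √(s²/n) = 0.069432119; SE_fpc = √((1−f)s²/n) = 0.059740106.
Ratio = √(1−f) = 0.86041024.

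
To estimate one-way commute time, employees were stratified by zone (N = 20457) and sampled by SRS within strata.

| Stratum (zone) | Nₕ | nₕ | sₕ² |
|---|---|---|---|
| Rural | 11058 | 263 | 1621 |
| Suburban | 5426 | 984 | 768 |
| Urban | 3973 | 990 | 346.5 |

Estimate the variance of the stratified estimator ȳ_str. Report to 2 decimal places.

Var(ȳ_str) = Σₕ Wₕ²(1 − fₕ)sₕ²/nₕ with Wₕ = Nₕ/N, N = 20457.
Rural: Wₕ = 0.54054847; term = 0.54054847²·(1 − 0.02378369)·1621/263 = 1.7580961.
Suburban: Wₕ = 0.26523928; term = 0.26523928²·(1 − 0.18134906)·768/984 = 0.044951126.
Urban: Wₕ = 0.19421225; term = 0.19421225²·(1 − 0.24918198)·346.5/990 = 0.0099118786.
Sum = 1.8129591.

1.81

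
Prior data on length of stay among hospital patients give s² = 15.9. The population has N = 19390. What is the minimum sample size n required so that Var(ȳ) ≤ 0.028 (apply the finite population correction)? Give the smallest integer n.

Without fpc, n₀ = s²/D = 15.9/0.028 = 567.8571.
With fpc, (1 − n/N)·s²/n ≤ D requires n ≥ n₀/(1 + n₀/N) = 567.8571/(1 + 567.8571/19390) = 551.7000.
Rounding up, n = 552.

552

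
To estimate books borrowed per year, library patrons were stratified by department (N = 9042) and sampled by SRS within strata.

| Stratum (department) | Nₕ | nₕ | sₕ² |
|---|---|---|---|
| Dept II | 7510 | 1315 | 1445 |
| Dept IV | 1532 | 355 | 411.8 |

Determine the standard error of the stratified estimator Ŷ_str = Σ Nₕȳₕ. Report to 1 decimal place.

Var(Ŷ_str) = Σₕ Nₕ²(1 − fₕ)sₕ²/nₕ.
Dept II: 7510²·(1 − 1315/7510)·1445/1315 = 5.1123825 × 10^7.
Dept IV: 1532²·(1 − 355/1532)·411.8/355 = 2.0916702 × 10^6.
Sum = 5.3215495 × 10^7.
SE = √(5.3215495 × 10^7) = 7294.9.

7294.9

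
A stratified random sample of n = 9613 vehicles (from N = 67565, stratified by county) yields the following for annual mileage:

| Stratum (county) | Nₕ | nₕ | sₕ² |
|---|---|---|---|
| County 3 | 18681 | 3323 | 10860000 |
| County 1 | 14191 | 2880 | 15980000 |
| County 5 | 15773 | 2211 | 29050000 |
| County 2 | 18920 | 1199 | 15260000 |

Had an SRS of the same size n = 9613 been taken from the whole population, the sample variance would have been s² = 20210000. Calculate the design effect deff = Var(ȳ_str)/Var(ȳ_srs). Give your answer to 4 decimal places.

Var(ȳ_str) = Σ Wₕ²(1−fₕ)sₕ²/nₕ with Wₕ = Nₕ/67565:
  County 3: (18681/67565)²·(1−3323/18681)·10860000/3323 = 205.3954
  County 1: (14191/67565)²·(1−2880/14191)·15980000/2880 = 195.09886
  County 5: (15773/67565)²·(1−2211/15773)·29050000/2211 = 615.67551
  County 2: (18920/67565)²·(1−1199/18920)·15260000/1199 = 934.76221
  → Var(ȳ_str) = 1950.932.
Var(ȳ_srs) = (1 − 9613/67565)·20210000/9613 = 1803.242.
deff = 1950.932 / 1803.242 = 1.0819.

1.0819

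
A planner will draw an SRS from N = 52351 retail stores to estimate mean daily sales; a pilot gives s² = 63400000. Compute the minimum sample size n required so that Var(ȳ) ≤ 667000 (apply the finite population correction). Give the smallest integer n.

Without fpc, n₀ = s²/D = 63400000/667000 = 95.0525.
With fpc, (1 − n/N)·s²/n ≤ D requires n ≥ n₀/(1 + n₀/N) = 95.0525/(1 + 95.0525/52351) = 94.8802.
Rounding up, n = 95.

95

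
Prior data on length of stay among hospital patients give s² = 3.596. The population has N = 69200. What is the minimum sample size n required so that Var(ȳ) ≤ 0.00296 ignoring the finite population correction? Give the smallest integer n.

Without fpc, n₀ = s²/D = 3.596/0.00296 = 1214.8649.
Rounding up, n = 1215.

1215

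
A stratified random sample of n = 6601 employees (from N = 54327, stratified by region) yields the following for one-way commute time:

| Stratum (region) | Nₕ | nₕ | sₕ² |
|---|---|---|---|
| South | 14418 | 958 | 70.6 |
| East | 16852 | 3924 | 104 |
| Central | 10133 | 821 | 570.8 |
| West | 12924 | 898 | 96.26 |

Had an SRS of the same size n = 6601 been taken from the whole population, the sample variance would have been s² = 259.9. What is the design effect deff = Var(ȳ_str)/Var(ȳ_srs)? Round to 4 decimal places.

Var(ȳ_str) = Σ Wₕ²(1−fₕ)sₕ²/nₕ with Wₕ = Nₕ/54327:
  South: (14418/54327)²·(1−958/14418)·70.6/958 = 0.0048457145
  East: (16852/54327)²·(1−3924/16852)·104/3924 = 0.0019563911
  Central: (10133/54327)²·(1−821/10133)·570.8/821 = 0.022227487
  West: (12924/54327)²·(1−898/12924)·96.26/898 = 0.0056448996
  → Var(ȳ_str) = 0.034674492.
Var(ȳ_srs) = (1 − 6601/54327)·259.9/6601 = 0.034588829.
deff = 0.034674492 / 0.034588829 = 1.0025.

1.0025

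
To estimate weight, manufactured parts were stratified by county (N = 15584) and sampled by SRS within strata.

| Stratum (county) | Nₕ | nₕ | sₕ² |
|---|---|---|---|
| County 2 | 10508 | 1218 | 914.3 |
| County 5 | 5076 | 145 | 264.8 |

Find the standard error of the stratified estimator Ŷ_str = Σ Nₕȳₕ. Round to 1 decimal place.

Var(Ŷ_str) = Σₕ Nₕ²(1 − fₕ)sₕ²/nₕ.
County 2: 10508²·(1 − 1218/10508)·914.3/1218 = 7.3278608 × 10^7.
County 5: 5076²·(1 − 145/5076)·264.8/145 = 4.5709513 × 10^7.
Sum = 1.1898812 × 10^8.
SE = √(1.1898812 × 10^8) = 10908.2.

10908.2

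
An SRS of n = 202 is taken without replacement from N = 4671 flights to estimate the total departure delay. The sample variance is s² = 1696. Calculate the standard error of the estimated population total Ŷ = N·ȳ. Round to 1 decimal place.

13238.8

Var(Ŷ) = N²·Var(ȳ) = N²·(1 − n/N)·s²/n.
f = 202/4671 = 0.04324556; Var(ȳ) = 0.95675444·1696/202 = 8.0329482.
Var(Ŷ) = 4671² · 8.0329482 = 1.752648 × 10^8.
SE(Ŷ) = √(1.752648 × 10^8) = 13238.8.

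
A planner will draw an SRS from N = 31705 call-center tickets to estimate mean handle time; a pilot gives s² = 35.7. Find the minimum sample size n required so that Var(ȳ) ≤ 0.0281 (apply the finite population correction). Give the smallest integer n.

Without fpc, n₀ = s²/D = 35.7/0.0281 = 1270.4626.
With fpc, (1 − n/N)·s²/n ≤ D requires n ≥ n₀/(1 + n₀/N) = 1270.4626/(1 + 1270.4626/31705) = 1221.5148.
Rounding up, n = 1222.

1222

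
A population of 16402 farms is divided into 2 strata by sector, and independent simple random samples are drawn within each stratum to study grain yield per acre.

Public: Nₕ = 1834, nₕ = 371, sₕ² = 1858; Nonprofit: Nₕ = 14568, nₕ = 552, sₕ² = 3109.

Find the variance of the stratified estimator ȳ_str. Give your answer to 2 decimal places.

4.32

Var(ȳ_str) = Σₕ Wₕ²(1 − fₕ)sₕ²/nₕ with Wₕ = Nₕ/N, N = 16402.
Public: Wₕ = 0.11181563; term = 0.11181563²·(1 − 0.20229008)·1858/371 = 0.04994843.
Nonprofit: Wₕ = 0.88818437; term = 0.88818437²·(1 − 0.03789127)·3109/552 = 4.2747631.
Sum = 4.3247115.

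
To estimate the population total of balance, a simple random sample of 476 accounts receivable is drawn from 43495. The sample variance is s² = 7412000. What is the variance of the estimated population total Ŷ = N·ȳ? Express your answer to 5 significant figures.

2.9136 × 10^13

Var(Ŷ) = N²·Var(ȳ) = N²·(1 − n/N)·s²/n.
f = 476/43495 = 0.01094379; Var(ȳ) = 0.98905621·7412000/476 = 15401.018.
Var(Ŷ) = 43495² · 15401.018 = 2.9135877 × 10^13.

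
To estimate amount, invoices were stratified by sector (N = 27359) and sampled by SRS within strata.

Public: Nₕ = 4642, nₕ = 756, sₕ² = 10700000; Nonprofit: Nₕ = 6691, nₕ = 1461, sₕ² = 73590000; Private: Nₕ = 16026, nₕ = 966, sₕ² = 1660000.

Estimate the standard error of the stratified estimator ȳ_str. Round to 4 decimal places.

57.0089

Var(ȳ_str) = Σₕ Wₕ²(1 − fₕ)sₕ²/nₕ with Wₕ = Nₕ/N, N = 27359.
Public: Wₕ = 0.16966994; term = 0.16966994²·(1 − 0.16286084)·10700000/756 = 341.09038.
Nonprofit: Wₕ = 0.24456303; term = 0.24456303²·(1 − 0.21835301)·73590000/1461 = 2354.8371.
Private: Wₕ = 0.58576702; term = 0.58576702²·(1 − 0.06027705)·1660000/966 = 554.09041.
Sum = 3250.0179.
SE = √(3250.0179) = 57.0089.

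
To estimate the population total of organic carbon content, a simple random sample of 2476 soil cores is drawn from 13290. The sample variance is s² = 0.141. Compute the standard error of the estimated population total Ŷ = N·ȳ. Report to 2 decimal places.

Var(Ŷ) = N²·Var(ȳ) = N²·(1 − n/N)·s²/n.
f = 2476/13290 = 0.18630549; Var(ȳ) = 0.81369451·0.141/2476 = 4.6337207 × 10^-5.
Var(Ŷ) = 13290² · (4.6337207 × 10^-5) = 8184.2675.
SE(Ŷ) = √(8184.2675) = 90.47.

90.47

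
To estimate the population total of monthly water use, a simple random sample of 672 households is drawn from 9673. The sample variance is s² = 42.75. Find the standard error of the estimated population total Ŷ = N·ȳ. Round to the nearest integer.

Var(Ŷ) = N²·Var(ȳ) = N²·(1 − n/N)·s²/n.
f = 672/9673 = 0.06947173; Var(ȳ) = 0.93052827·42.75/672 = 0.059196553.
Var(Ŷ) = 9673² · 0.059196553 = 5.5388397 × 10^6.
SE(Ŷ) = √(5.5388397 × 10^6) = 2353.

2353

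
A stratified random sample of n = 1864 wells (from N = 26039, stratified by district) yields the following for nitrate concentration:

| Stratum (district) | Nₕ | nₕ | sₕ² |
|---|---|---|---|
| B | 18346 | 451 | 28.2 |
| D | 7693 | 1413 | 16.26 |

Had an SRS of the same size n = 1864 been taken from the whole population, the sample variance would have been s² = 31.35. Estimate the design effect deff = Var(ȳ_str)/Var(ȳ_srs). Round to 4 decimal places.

1.9914

Var(ȳ_str) = Σ Wₕ²(1−fₕ)sₕ²/nₕ with Wₕ = Nₕ/26039:
  B: (18346/26039)²·(1−451/18346)·28.2/451 = 0.0302759
  D: (7693/26039)²·(1−1413/7693)·16.26/1413 = 8.1994581 × 10^-4
  → Var(ȳ_str) = 0.031095846.
Var(ȳ_srs) = (1 − 1864/26039)·31.35/1864 = 0.015614706.
deff = 0.031095846 / 0.015614706 = 1.9914.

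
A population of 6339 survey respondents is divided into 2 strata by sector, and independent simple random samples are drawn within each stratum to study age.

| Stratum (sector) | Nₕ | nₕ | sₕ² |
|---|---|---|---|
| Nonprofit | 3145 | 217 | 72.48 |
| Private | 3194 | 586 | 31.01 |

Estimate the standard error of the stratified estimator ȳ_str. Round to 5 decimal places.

Var(ȳ_str) = Σₕ Wₕ²(1 − fₕ)sₕ²/nₕ with Wₕ = Nₕ/N, N = 6339.
Nonprofit: Wₕ = 0.49613504; term = 0.49613504²·(1 − 0.06899841)·72.48/217 = 0.076543562.
Private: Wₕ = 0.50386496; term = 0.50386496²·(1 − 0.18346900)·31.01/586 = 0.010969963.
Sum = 0.087513525.
SE = √(0.087513525) = 0.29583.

0.29583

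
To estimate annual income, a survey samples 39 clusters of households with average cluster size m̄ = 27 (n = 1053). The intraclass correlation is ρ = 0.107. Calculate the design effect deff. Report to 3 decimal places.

3.782

deff = 1 + (27 − 1)·0.107 = 1 + 2.782 = 3.782.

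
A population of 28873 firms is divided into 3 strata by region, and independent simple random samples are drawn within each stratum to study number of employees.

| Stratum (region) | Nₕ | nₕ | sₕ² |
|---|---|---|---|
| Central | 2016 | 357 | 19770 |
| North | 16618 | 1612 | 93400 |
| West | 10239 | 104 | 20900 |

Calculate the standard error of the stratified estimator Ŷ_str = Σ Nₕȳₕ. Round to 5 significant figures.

188380

Var(Ŷ_str) = Σₕ Nₕ²(1 − fₕ)sₕ²/nₕ.
Central: 2016²·(1 − 357/2016)·19770/357 = 1.8521466 × 10^8.
North: 16618²·(1 − 1612/16618)·93400/1612 = 1.4448592 × 10^10.
West: 10239²·(1 − 104/10239)·20900/104 = 2.0854234 × 10^10.
Sum = 3.5488041 × 10^10.
SE = √(3.5488041 × 10^10) = 188380.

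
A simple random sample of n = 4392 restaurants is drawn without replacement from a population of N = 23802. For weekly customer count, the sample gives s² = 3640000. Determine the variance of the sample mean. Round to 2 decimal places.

675.85

Under SRS without replacement, Var(ȳ) = (1 − f)·s²/n with f = n/N = 4392/23802 = 0.18452231.
Var(ȳ) = (1 − 0.18452231)·3640000/4392 = 0.81547769·828.7796 = 675.85127.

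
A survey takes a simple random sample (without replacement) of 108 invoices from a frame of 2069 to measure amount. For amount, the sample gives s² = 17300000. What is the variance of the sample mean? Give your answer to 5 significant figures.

Under SRS without replacement, Var(ȳ) = (1 − f)·s²/n with f = n/N = 108/2069 = 0.05219913.
Var(ȳ) = (1 − 0.05219913)·17300000/108 = 0.94780087·160185.19 = 151823.66.

151820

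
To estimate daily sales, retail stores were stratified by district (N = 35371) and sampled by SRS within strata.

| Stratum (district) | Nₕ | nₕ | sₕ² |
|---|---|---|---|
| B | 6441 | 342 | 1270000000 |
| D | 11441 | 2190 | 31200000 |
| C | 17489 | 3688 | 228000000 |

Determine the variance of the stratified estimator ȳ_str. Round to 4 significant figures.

129700

Var(ȳ_str) = Σₕ Wₕ²(1 − fₕ)sₕ²/nₕ with Wₕ = Nₕ/N, N = 35371.
B: Wₕ = 0.18209833; term = 0.18209833²·(1 − 0.05309735)·1270000000/342 = 116599.01.
D: Wₕ = 0.32345707; term = 0.32345707²·(1 − 0.19141683)·31200000/2190 = 1205.2259.
C: Wₕ = 0.49444460; term = 0.49444460²·(1 − 0.21087541)·228000000/3688 = 11926.823.
Sum = 129731.06.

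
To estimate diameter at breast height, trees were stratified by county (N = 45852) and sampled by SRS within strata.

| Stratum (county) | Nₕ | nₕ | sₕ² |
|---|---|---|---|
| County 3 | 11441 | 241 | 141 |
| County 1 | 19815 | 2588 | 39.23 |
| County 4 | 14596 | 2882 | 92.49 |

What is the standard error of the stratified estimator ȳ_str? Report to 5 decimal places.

0.20182

Var(ȳ_str) = Σₕ Wₕ²(1 − fₕ)sₕ²/nₕ with Wₕ = Nₕ/N, N = 45852.
County 3: Wₕ = 0.24952020; term = 0.24952020²·(1 − 0.02106459)·141/241 = 0.035658865.
County 1: Wₕ = 0.43215127; term = 0.43215127²·(1 − 0.13060813)·39.23/2588 = 0.0024611677.
County 4: Wₕ = 0.31832854; term = 0.31832854²·(1 − 0.19745136)·92.49/2882 = 0.0026098966.
Sum = 0.040729929.
SE = √(0.040729929) = 0.20182.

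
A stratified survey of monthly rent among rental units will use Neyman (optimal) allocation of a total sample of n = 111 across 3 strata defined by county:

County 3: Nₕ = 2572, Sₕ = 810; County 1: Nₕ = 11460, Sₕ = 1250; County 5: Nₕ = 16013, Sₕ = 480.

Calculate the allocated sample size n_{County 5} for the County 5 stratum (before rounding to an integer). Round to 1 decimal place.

35.4

Neyman allocation: nₕ = n·NₕSₕ / Σⱼ NⱼSⱼ.
Σ NⱼSⱼ = 2572·810 + 11460·1250 + 16013·480 = 2.409456 × 10^7.
n_{County 5} = 111·16013·480 / (2.409456 × 10^7) = 35.4.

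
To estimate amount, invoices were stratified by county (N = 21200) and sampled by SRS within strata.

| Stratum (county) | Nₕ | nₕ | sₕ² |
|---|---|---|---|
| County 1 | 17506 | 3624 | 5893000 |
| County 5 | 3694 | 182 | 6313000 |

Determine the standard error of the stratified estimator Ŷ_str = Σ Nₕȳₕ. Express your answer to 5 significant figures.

919330

Var(Ŷ_str) = Σₕ Nₕ²(1 − fₕ)sₕ²/nₕ.
County 1: 17506²·(1 − 3624/17506)·5893000/3624 = 3.9517296 × 10^11.
County 5: 3694²·(1 − 182/3694)·6313000/182 = 4.500034 × 10^11.
Sum = 8.4517636 × 10^11.
SE = √(8.4517636 × 10^11) = 919330.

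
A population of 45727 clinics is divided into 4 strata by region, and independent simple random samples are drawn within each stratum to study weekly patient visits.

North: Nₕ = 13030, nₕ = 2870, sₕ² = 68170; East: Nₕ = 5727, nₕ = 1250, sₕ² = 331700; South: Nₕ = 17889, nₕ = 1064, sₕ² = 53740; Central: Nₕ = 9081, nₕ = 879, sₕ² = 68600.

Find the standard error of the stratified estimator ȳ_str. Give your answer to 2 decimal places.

3.85

Var(ȳ_str) = Σₕ Wₕ²(1 − fₕ)sₕ²/nₕ with Wₕ = Nₕ/N, N = 45727.
North: Wₕ = 0.28495200; term = 0.28495200²·(1 − 0.22026094)·68170/2870 = 1.5038486.
East: Wₕ = 0.12524329; term = 0.12524329²·(1 − 0.21826436)·331700/1250 = 3.2539009.
South: Wₕ = 0.39121307; term = 0.39121307²·(1 − 0.05947789)·53740/1064 = 7.2702903.
Central: Wₕ = 0.19859164; term = 0.19859164²·(1 − 0.09679551)·68600/879 = 2.7799902.
Sum = 14.80803.
SE = √(14.80803) = 3.85.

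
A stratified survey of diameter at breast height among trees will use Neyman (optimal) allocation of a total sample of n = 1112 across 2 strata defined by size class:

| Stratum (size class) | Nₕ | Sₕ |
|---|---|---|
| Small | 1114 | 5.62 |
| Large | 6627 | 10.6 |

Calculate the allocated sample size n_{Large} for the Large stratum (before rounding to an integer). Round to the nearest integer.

Neyman allocation: nₕ = n·NₕSₕ / Σⱼ NⱼSⱼ.
Σ NⱼSⱼ = 1114·5.62 + 6627·10.6 = 76506.88.
n_{Large} = 1112·6627·10.6 / 76506.88 = 1021.

1021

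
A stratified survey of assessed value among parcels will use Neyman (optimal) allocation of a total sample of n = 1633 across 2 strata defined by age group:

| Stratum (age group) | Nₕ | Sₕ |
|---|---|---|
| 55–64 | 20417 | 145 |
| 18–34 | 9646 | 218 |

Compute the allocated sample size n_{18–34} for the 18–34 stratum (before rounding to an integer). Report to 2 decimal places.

678.20

Neyman allocation: nₕ = n·NₕSₕ / Σⱼ NⱼSⱼ.
Σ NⱼSⱼ = 20417·145 + 9646·218 = 5.063293 × 10^6.
n_{18–34} = 1633·9646·218 / (5.063293 × 10^6) = 678.20.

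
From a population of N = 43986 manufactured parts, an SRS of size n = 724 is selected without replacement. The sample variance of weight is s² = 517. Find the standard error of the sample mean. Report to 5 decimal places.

0.83805

Under SRS without replacement, Var(ȳ) = (1 − f)·s²/n with f = n/N = 724/43986 = 0.01645978.
Var(ȳ) = (1 − 0.01645978)·517/724 = 0.98354022·0.7140884 = 0.70233466.
SE(ȳ) = √(0.70233466) = 0.83805.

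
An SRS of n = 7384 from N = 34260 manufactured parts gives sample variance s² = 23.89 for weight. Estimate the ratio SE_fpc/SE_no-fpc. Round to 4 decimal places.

0.8857

f = n/N = 7384/34260 = 0.21552831.
SE_no-fpc = √(s²/n) = 0.056880346; SE_fpc = √((1−f)s²/n) = 0.050379154.
Ratio = √(1−f) = 0.88570406.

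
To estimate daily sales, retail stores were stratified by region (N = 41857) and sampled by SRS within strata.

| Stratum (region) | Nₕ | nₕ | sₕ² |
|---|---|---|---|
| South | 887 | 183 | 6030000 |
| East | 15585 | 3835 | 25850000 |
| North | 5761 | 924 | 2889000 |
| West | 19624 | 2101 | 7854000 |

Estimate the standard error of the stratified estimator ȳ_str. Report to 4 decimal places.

38.7262

Var(ȳ_str) = Σₕ Wₕ²(1 − fₕ)sₕ²/nₕ with Wₕ = Nₕ/N, N = 41857.
South: Wₕ = 0.02119120; term = 0.02119120²·(1 − 0.20631342)·6030000/183 = 11.744278.
East: Wₕ = 0.37233915; term = 0.37233915²·(1 − 0.24606994)·25850000/3835 = 704.53676.
North: Wₕ = 0.13763528; term = 0.13763528²·(1 − 0.16038882)·2889000/924 = 49.729413.
West: Wₕ = 0.46883436; term = 0.46883436²·(1 − 0.10706278)·7854000/2101 = 733.71035.
Sum = 1499.7208.
SE = √(1499.7208) = 38.7262.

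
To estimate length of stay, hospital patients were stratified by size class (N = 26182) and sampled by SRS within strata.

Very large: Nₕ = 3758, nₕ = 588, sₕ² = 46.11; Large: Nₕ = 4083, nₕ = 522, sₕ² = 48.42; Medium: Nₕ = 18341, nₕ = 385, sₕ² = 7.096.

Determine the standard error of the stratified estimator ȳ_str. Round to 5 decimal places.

Var(ȳ_str) = Σₕ Wₕ²(1 − fₕ)sₕ²/nₕ with Wₕ = Nₕ/N, N = 26182.
Very large: Wₕ = 0.14353373; term = 0.14353373²·(1 − 0.15646621)·46.11/588 = 0.0013627877.
Large: Wₕ = 0.15594683; term = 0.15594683²·(1 − 0.12784717)·48.42/522 = 0.0019674332.
Medium: Wₕ = 0.70051944; term = 0.70051944²·(1 − 0.02099122)·7.096/385 = 0.0088548223.
Sum = 0.012185043.
SE = √(0.012185043) = 0.11039.

0.11039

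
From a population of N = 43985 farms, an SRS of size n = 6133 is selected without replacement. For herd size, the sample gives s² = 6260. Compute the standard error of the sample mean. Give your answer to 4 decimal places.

0.9372

Under SRS without replacement, Var(ȳ) = (1 − f)·s²/n with f = n/N = 6133/43985 = 0.13943390.
Var(ȳ) = (1 − 0.13943390)·6260/6133 = 0.86056610·1.0207076 = 0.8783864.
SE(ȳ) = √(0.8783864) = 0.9372.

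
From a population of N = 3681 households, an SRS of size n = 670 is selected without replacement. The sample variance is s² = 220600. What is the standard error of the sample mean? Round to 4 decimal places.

Under SRS without replacement, Var(ȳ) = (1 − f)·s²/n with f = n/N = 670/3681 = 0.18201576.
Var(ȳ) = (1 − 0.18201576)·220600/670 = 0.81798424·329.25373 = 269.32436.
SE(ȳ) = √(269.32436) = 16.4111.

16.4111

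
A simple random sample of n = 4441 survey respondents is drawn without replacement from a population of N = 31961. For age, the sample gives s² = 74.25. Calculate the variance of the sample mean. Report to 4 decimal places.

Under SRS without replacement, Var(ȳ) = (1 − f)·s²/n with f = n/N = 4441/31961 = 0.13895060.
Var(ȳ) = (1 − 0.13895060)·74.25/4441 = 0.86104940·0.016719207 = 0.014396064.

0.0144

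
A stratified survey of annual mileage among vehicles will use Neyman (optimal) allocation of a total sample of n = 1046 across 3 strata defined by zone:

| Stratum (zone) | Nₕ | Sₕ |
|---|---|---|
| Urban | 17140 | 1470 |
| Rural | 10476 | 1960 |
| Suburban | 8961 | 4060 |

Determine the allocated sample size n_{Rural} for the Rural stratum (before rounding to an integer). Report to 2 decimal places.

261.57

Neyman allocation: nₕ = n·NₕSₕ / Σⱼ NⱼSⱼ.
Σ NⱼSⱼ = 17140·1470 + 10476·1960 + 8961·4060 = 8.211042 × 10^7.
n_{Rural} = 1046·10476·1960 / (8.211042 × 10^7) = 261.57.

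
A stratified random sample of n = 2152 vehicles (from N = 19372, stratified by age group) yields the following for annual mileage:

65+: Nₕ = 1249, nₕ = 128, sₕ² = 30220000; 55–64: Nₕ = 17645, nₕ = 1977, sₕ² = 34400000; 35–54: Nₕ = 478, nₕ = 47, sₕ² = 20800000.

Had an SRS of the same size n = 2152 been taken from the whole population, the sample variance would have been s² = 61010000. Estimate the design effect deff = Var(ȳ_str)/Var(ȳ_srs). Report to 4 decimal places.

Var(ȳ_str) = Σ Wₕ²(1−fₕ)sₕ²/nₕ with Wₕ = Nₕ/19372:
  65+: (1249/19372)²·(1−128/1249)·30220000/128 = 880.85337
  55–64: (17645/19372)²·(1−1977/17645)·34400000/1977 = 12818.526
  35–54: (478/19372)²·(1−47/478)·20800000/47 = 242.9527
  → Var(ȳ_str) = 13942.332.
Var(ȳ_srs) = (1 − 2152/19372)·61010000/2152 = 25200.981.
deff = 13942.332 / 25200.981 = 0.5532.

0.5532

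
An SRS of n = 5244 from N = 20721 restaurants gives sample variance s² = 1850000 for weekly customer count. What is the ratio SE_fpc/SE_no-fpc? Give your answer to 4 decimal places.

0.8642

f = n/N = 5244/20721 = 0.25307659.
SE_no-fpc = √(s²/n) = 18.782549; SE_fpc = √((1−f)s²/n) = 16.232767.
Ratio = √(1−f) = 0.86424731.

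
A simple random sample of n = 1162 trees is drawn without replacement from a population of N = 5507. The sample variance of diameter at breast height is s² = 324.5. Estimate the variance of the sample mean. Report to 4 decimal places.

0.2203

Under SRS without replacement, Var(ȳ) = (1 − f)·s²/n with f = n/N = 1162/5507 = 0.21100418.
Var(ȳ) = (1 − 0.21100418)·324.5/1162 = 0.78899582·0.2792599 = 0.22033489.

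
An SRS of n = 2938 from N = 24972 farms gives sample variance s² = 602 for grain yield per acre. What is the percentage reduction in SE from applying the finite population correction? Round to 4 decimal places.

6.0666

f = n/N = 2938/24972 = 0.11765177.
SE_no-fpc = √(s²/n) = 0.45266024; SE_fpc = √((1−f)s²/n) = 0.42519912.
Ratio = √(1−f) = 0.93933393. Reduction = 100·(1 − 0.93933393) = 6.0666%.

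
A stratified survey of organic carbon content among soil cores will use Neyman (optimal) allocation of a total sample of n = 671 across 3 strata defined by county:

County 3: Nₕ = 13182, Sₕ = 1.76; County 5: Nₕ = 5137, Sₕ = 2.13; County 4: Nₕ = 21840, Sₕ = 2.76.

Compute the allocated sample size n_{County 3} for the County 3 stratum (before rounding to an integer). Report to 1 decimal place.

Neyman allocation: nₕ = n·NₕSₕ / Σⱼ NⱼSⱼ.
Σ NⱼSⱼ = 13182·1.76 + 5137·2.13 + 21840·2.76 = 94420.53.
n_{County 3} = 671·13182·1.76 / 94420.53 = 164.9.

164.9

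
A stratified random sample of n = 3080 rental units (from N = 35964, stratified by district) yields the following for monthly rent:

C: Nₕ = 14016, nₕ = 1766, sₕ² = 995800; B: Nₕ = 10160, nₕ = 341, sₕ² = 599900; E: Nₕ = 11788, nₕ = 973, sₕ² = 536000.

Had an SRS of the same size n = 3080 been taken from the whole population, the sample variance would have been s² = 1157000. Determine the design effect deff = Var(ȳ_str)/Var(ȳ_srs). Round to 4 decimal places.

Var(ȳ_str) = Σ Wₕ²(1−fₕ)sₕ²/nₕ with Wₕ = Nₕ/35964:
  C: (14016/35964)²·(1−1766/14016)·995800/1766 = 74.852381
  B: (10160/35964)²·(1−341/10160)·599900/341 = 135.69051
  E: (11788/35964)²·(1−973/11788)·536000/973 = 54.297849
  → Var(ȳ_str) = 264.84074.
Var(ȳ_srs) = (1 − 3080/35964)·1157000/3080 = 343.47829.
deff = 264.84074 / 343.47829 = 0.7711.

0.7711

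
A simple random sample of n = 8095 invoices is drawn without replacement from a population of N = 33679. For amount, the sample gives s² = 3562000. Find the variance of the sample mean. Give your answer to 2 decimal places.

Under SRS without replacement, Var(ȳ) = (1 − f)·s²/n with f = n/N = 8095/33679 = 0.24035749.
Var(ȳ) = (1 − 0.24035749)·3562000/8095 = 0.75964251·440.02471 = 334.26147.

334.26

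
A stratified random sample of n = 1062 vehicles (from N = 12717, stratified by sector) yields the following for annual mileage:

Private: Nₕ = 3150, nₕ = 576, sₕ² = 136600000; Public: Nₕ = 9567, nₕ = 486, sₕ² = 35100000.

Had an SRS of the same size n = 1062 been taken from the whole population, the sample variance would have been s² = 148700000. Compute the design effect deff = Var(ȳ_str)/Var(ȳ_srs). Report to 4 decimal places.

0.3950

Var(ȳ_str) = Σ Wₕ²(1−fₕ)sₕ²/nₕ with Wₕ = Nₕ/12717:
  Private: (3150/12717)²·(1−576/3150)·136600000/576 = 11889.894
  Public: (9567/12717)²·(1−486/9567)·35100000/486 = 38798.144
  → Var(ȳ_str) = 50688.038.
Var(ȳ_srs) = (1 − 1062/12717)·148700000/1062 = 128325.82.
deff = 50688.038 / 128325.82 = 0.3950.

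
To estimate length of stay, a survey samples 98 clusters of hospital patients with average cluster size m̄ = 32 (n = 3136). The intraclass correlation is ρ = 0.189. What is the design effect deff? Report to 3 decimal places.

deff = 1 + (32 − 1)·0.189 = 1 + 5.859 = 6.859.

6.859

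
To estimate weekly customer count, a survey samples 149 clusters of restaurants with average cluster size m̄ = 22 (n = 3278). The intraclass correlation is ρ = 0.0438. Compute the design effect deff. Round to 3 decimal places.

deff = 1 + (22 − 1)·0.0438 = 1 + 0.9198 = 1.9198.

1.920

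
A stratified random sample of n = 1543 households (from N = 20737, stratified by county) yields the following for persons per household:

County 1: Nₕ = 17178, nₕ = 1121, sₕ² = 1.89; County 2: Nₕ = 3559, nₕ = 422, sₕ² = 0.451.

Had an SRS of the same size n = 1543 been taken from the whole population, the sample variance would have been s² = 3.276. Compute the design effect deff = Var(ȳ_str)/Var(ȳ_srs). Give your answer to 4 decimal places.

0.5644

Var(ȳ_str) = Σ Wₕ²(1−fₕ)sₕ²/nₕ with Wₕ = Nₕ/20737:
  County 1: (17178/20737)²·(1−1121/17178)·1.89/1121 = 0.0010814373
  County 2: (3559/20737)²·(1−422/3559)·0.451/422 = 2.7746917 × 10^-5
  → Var(ȳ_str) = 0.0011091842.
Var(ȳ_srs) = (1 − 1543/20737)·3.276/1543 = 0.0019651583.
deff = 0.0011091842 / 0.0019651583 = 0.5644.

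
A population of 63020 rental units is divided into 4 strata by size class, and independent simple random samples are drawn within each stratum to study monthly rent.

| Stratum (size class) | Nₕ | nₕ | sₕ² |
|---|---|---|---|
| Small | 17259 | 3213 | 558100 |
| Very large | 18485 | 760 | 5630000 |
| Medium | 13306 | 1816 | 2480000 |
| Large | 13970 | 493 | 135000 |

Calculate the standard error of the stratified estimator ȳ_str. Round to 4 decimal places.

Var(ȳ_str) = Σₕ Wₕ²(1 − fₕ)sₕ²/nₕ with Wₕ = Nₕ/N, N = 63020.
Small: Wₕ = 0.27386544; term = 0.27386544²·(1 − 0.18616374)·558100/3213 = 10.60261.
Very large: Wₕ = 0.29331958; term = 0.29331958²·(1 − 0.04111442)·5630000/760 = 611.14421.
Medium: Wₕ = 0.21113932; term = 0.21113932²·(1 − 0.13647978)·2480000/1816 = 52.571042.
Large: Wₕ = 0.22167566; term = 0.22167566²·(1 − 0.03528991)·135000/493 = 12.981345.
Sum = 687.29921.
SE = √(687.29921) = 26.2164.

26.2164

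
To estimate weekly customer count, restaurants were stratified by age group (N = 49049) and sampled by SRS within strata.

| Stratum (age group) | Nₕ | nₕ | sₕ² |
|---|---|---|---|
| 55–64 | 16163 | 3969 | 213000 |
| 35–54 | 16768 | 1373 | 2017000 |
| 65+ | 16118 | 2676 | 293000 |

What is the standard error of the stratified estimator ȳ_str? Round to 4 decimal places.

13.1105

Var(ȳ_str) = Σₕ Wₕ²(1 − fₕ)sₕ²/nₕ with Wₕ = Nₕ/N, N = 49049.
55–64: Wₕ = 0.32952762; term = 0.32952762²·(1 − 0.24556085)·213000/3969 = 4.3964927.
35–54: Wₕ = 0.34186222; term = 0.34186222²·(1 − 0.08188216)·2017000/1373 = 157.62896.
65+: Wₕ = 0.32861017; term = 0.32861017²·(1 − 0.16602556)·293000/2676 = 9.8604387.
Sum = 171.88589.
SE = √(171.88589) = 13.1105.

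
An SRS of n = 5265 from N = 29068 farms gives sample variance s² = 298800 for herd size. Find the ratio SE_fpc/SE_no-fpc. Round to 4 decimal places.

f = n/N = 5265/29068 = 0.18112701.
SE_no-fpc = √(s²/n) = 7.5334014; SE_fpc = √((1−f)s²/n) = 6.8170956.
Ratio = √(1−f) = 0.90491601.

0.9049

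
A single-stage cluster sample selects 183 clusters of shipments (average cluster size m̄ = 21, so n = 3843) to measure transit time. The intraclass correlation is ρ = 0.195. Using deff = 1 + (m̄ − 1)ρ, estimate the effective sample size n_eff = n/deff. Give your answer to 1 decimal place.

deff = 1 + (21 − 1)·0.195 = 1 + 3.9 = 4.9.
n_eff = 3843 / 4.9 = 784.3.

784.3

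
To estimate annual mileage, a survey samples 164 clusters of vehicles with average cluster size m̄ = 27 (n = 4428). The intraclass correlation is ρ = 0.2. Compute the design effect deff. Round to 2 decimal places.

deff = 1 + (27 − 1)·0.2 = 1 + 5.2 = 6.2.

6.20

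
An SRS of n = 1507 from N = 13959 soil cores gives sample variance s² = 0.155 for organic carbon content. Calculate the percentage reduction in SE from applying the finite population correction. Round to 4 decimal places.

5.5521

f = n/N = 1507/13959 = 0.10795902.
SE_no-fpc = √(s²/n) = 0.010141664; SE_fpc = √((1−f)s²/n) = 0.0095785909.
Ratio = √(1−f) = 0.94447921. Reduction = 100·(1 − 0.94447921) = 5.5521%.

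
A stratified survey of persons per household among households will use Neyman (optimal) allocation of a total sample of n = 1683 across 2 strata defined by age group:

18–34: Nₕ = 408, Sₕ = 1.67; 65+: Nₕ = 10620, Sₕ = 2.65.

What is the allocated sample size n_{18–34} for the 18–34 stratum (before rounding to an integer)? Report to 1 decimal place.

Neyman allocation: nₕ = n·NₕSₕ / Σⱼ NⱼSⱼ.
Σ NⱼSⱼ = 408·1.67 + 10620·2.65 = 28824.36.
n_{18–34} = 1683·408·1.67 / 28824.36 = 39.8.

39.8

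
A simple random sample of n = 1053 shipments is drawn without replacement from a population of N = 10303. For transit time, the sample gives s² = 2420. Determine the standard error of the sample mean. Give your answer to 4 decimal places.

1.4364

Under SRS without replacement, Var(ȳ) = (1 − f)·s²/n with f = n/N = 1053/10303 = 0.10220324.
Var(ȳ) = (1 − 0.10220324)·2420/1053 = 0.89779676·2.2981956 = 2.0633126.
SE(ȳ) = √(2.0633126) = 1.4364.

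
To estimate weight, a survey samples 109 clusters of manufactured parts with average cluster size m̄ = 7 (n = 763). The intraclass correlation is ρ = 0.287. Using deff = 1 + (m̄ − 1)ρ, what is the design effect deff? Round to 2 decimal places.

deff = 1 + (7 − 1)·0.287 = 1 + 1.722 = 2.722.

2.72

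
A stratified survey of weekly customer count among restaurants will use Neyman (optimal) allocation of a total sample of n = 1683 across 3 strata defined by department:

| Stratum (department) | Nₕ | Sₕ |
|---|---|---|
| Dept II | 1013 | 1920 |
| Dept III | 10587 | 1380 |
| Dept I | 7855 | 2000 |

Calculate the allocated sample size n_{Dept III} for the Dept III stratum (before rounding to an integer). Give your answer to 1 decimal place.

Neyman allocation: nₕ = n·NₕSₕ / Σⱼ NⱼSⱼ.
Σ NⱼSⱼ = 1013·1920 + 10587·1380 + 7855·2000 = 3.226502 × 10^7.
n_{Dept III} = 1683·10587·1380 / (3.226502 × 10^7) = 762.1.

762.1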